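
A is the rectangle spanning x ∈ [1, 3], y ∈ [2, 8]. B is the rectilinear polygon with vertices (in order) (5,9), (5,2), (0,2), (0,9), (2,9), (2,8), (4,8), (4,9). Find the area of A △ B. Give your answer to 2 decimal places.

|A| = 12, |B| = 33, |A∩B| = 12.
|A △ B| = |A| + |B| − 2·|A∩B| = 12 + 33 − 24 = 21.00.

21.00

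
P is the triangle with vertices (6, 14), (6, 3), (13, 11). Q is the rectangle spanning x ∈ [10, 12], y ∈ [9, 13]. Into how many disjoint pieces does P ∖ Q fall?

2

P ∖ Q splits into 2 disjoint pieces (area 32.3214, area 0.7857).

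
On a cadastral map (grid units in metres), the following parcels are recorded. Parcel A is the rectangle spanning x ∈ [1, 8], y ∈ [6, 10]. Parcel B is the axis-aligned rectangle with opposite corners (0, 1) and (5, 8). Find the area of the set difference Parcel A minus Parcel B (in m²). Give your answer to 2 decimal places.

20.00

|Parcel A∩Parcel B|: x∈[1,5], y∈[6,8] → 4·2 = 8.
|Parcel A| = 28.
|Parcel A ∖ Parcel B| = |Parcel A| − |Parcel A∩Parcel B| = 28 − 8 = 20.00.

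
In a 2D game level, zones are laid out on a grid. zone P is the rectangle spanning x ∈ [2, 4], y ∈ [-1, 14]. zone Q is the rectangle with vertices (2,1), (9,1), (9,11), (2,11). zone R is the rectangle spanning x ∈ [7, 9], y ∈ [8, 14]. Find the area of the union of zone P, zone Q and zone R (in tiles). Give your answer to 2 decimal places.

By inclusion–exclusion:
Individual areas: |zone P| = 30, |zone Q| = 70, |zone R| = 12.
|zone P∩zone Q|: x∈[2,4], y∈[1,11] → 2·10 = 20.
|zone P∩zone R| = 0 (no overlap).
|zone Q∩zone R|: x∈[7,9], y∈[8,11] → 2·3 = 6.
|zone P∩zone Q∩zone R| = 0.
|zone P ∪ zone Q ∪ zone R| = 112 − 26 + 0 = 86.00.

86.00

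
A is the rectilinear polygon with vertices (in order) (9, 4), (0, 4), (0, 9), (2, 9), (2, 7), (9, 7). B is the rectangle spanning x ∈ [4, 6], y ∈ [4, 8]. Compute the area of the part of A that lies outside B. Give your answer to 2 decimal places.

|A| = 31, |A∩B| = 6.
|A ∖ B| = |A| − |A∩B| = 31 − 6 = 25.00.

25.00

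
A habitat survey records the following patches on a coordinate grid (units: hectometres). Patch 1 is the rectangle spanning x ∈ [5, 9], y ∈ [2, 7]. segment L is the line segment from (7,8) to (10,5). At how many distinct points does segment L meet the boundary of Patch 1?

2

The segment meets the boundary at (9,6), (8,7).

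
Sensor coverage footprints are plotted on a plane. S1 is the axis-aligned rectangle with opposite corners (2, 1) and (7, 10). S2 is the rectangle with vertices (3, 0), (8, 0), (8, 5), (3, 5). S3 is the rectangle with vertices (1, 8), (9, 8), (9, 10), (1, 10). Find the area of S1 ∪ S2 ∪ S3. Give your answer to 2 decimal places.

By inclusion–exclusion:
Individual areas: |S1| = 45, |S2| = 25, |S3| = 16.
|S1∩S2|: x∈[3,7], y∈[1,5] → 4·4 = 16.
|S1∩S3|: x∈[2,7], y∈[8,10] → 5·2 = 10.
|S2∩S3| = 0 (no overlap).
|S1∩S2∩S3| = 0.
|S1 ∪ S2 ∪ S3| = 86 − 26 + 0 = 60.00.

60.00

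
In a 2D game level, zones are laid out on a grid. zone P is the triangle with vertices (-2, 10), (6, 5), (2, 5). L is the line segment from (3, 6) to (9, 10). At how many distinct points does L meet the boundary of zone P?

The segment meets the boundary at (3.677,6.452).

1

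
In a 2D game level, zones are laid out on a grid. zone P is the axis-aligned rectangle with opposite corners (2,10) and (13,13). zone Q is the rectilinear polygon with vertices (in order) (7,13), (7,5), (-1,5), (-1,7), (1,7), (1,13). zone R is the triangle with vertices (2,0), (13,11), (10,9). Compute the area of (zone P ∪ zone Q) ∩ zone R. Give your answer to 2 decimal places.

0.42

|zone P ∪ zone Q| = 70.
|(zone P ∪ zone Q) ∩ zone R| = 0.42.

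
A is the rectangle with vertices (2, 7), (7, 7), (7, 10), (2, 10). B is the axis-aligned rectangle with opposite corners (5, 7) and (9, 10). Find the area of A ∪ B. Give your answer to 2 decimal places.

By inclusion–exclusion:
Individual areas: |A| = 15, |B| = 12.
|A∩B|: x∈[5,7], y∈[7,10] → 2·3 = 6.
|A ∪ B| = 27 − 6 = 21.00.

21.00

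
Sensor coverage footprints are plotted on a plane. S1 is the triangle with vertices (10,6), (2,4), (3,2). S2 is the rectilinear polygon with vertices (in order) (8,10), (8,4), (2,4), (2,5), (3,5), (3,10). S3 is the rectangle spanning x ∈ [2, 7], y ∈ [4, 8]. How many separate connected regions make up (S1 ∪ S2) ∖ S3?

2

(S1 ∪ S2) ∖ S3 splits into 2 disjoint pieces (area 14.6429, area 4.5).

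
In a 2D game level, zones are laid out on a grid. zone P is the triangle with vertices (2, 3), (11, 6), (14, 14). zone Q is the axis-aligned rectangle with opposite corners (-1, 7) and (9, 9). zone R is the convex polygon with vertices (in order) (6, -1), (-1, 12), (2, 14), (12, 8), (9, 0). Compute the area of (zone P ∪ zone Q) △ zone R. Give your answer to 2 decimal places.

79.65

|zone P ∪ zone Q| = 48.4091.
|(zone P ∪ zone Q) ∩ zone R| = 34.3817.
|(zone P ∪ zone Q) △ zone R| = 48.4091 + 100 − 68.7634 = 79.65.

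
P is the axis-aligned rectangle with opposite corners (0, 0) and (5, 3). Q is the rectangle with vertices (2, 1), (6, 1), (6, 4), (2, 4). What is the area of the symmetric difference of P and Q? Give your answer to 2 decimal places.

15.00

|P∩Q|: x∈[2,5], y∈[1,3] → 3·2 = 6.
|P △ Q| = |P| + |Q| − 2·|P∩Q| = 15 + 12 − 12 = 15.00.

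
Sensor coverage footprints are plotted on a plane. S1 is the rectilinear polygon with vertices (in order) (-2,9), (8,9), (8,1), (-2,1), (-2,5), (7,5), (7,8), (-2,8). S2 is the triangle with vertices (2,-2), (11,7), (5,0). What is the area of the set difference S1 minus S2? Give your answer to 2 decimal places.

|S1| = 53, |S1∩S2| = 1.8214.
|S1 ∖ S2| = |S1| − |S1∩S2| = 53 − 1.8214 = 51.18.

51.18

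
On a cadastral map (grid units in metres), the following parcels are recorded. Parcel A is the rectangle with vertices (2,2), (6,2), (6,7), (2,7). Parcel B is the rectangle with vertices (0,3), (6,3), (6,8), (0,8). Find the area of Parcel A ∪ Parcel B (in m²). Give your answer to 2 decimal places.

34.00

By inclusion–exclusion:
Individual areas: |Parcel A| = 20, |Parcel B| = 30.
|Parcel A∩Parcel B|: x∈[2,6], y∈[3,7] → 4·4 = 16.
|Parcel A ∪ Parcel B| = 50 − 16 = 34.00.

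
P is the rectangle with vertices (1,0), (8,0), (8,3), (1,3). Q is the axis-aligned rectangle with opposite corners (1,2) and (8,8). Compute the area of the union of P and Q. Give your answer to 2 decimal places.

By inclusion–exclusion:
Individual areas: |P| = 21, |Q| = 42.
|P∩Q|: x∈[1,8], y∈[2,3] → 7·1 = 7.
|P ∪ Q| = 63 − 7 = 56.00.

56.00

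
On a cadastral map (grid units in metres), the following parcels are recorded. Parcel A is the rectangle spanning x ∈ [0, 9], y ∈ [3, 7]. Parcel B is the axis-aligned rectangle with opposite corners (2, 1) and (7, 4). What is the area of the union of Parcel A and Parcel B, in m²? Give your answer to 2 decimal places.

By inclusion–exclusion:
Individual areas: |Parcel A| = 36, |Parcel B| = 15.
|Parcel A∩Parcel B|: x∈[2,7], y∈[3,4] → 5·1 = 5.
|Parcel A ∪ Parcel B| = 51 − 5 = 46.00.

46.00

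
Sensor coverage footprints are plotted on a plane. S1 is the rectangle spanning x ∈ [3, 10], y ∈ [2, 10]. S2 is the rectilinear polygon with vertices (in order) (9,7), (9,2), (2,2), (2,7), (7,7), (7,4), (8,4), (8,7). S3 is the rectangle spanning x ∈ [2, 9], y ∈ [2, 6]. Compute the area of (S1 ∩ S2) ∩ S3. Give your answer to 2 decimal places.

22.00

The region (S1 ∩ S2) ∩ S3 is the polygon with vertices (7,4), (8,4), (8,6), (9,6), (9,2), (3,2), (3,6), (7,6).
By the shoelace formula its area is 22.00.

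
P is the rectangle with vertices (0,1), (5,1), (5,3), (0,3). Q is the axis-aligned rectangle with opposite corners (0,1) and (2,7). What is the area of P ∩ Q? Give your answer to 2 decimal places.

4.00

|P∩Q|: x∈[0,2], y∈[1,3] → 2·2 = 4.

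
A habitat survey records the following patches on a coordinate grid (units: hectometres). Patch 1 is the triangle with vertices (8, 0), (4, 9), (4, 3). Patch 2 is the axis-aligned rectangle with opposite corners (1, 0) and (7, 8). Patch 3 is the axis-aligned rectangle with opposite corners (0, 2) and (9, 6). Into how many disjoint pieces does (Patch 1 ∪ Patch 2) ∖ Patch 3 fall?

2

(Patch 1 ∪ Patch 2) ∖ Patch 3 splits into 2 disjoint pieces (area 12.7361, area 12.2222).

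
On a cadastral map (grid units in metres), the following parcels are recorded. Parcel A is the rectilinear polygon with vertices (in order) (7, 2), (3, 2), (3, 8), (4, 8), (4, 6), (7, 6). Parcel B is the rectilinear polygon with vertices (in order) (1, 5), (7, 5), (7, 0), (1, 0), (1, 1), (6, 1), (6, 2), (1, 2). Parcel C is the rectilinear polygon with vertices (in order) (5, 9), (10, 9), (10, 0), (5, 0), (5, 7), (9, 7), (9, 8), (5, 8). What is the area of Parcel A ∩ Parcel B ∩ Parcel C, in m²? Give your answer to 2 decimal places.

The intersection is the polygon with vertices (5,2), (5,5), (7,5), (7,2), (6,2).
By the shoelace formula its area is 6.00.

6.00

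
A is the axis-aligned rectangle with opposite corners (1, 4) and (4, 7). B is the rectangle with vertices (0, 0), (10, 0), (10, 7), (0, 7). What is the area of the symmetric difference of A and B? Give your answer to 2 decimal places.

|A∩B|: x∈[1,4], y∈[4,7] → 3·3 = 9.
|A △ B| = |A| + |B| − 2·|A∩B| = 9 + 70 − 18 = 61.00.

61.00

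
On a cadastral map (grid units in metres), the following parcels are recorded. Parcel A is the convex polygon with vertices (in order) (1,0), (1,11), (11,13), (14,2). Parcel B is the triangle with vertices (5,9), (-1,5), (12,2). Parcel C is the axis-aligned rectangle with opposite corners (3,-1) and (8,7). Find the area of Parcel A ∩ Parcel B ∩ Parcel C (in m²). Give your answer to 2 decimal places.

The intersection is the polygon with vertices (8,6), (8,2.923), (3,4.077), (3,7), (7,7).
By the shoelace formula its area is 17.00.

17.00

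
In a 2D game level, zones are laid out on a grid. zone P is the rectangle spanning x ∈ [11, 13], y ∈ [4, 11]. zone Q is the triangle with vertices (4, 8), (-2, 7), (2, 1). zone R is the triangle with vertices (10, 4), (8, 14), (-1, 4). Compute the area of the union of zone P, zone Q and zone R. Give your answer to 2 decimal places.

By inclusion–exclusion:
Individual areas: |zone P| = 14, |zone Q| = 20, |zone R| = 55.
|zone P∩zone Q| = 0.
|zone P∩zone R| = 0.
|zone Q∩zone R| = 10.003.
|zone P∩zone Q∩zone R| = 0.
|zone P ∪ zone Q ∪ zone R| = 89 − 10.003 + 0 = 79.00.

79.00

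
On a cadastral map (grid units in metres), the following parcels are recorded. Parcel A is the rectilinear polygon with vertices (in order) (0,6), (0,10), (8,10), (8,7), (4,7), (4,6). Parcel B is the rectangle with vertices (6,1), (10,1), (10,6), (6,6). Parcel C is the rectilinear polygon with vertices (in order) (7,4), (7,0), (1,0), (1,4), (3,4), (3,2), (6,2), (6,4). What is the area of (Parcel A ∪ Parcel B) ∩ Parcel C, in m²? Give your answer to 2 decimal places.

The region (Parcel A ∪ Parcel B) ∩ Parcel C is the polygon with vertices (6,2), (6,4), (7,4), (7,1), (6,1).
By the shoelace formula its area is 3.00.

3.00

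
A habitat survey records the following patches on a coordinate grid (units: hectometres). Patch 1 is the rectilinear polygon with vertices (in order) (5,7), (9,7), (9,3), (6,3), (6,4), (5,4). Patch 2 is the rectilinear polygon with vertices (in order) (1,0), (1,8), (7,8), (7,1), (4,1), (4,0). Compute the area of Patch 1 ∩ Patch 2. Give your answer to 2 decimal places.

The intersection is the polygon with vertices (7,7), (7,3), (6,3), (6,4), (5,4), (5,7).
By the shoelace formula its area is 7.00.

7.00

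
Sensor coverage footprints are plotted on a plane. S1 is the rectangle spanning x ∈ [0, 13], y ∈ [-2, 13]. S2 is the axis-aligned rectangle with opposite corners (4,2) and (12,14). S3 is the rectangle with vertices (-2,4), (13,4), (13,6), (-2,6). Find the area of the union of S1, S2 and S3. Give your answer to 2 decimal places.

By inclusion–exclusion:
Individual areas: |S1| = 195, |S2| = 96, |S3| = 30.
|S1∩S2|: x∈[4,12], y∈[2,13] → 8·11 = 88.
|S1∩S3|: x∈[0,13], y∈[4,6] → 13·2 = 26.
|S2∩S3|: x∈[4,12], y∈[4,6] → 8·2 = 16.
|S1∩S2∩S3| = 16.
|S1 ∪ S2 ∪ S3| = 321 − 130 + 16 = 207.00.

207.00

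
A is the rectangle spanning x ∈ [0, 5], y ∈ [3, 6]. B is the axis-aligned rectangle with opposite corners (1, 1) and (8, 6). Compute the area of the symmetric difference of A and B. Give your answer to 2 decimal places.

26.00

|A∩B|: x∈[1,5], y∈[3,6] → 4·3 = 12.
|A △ B| = |A| + |B| − 2·|A∩B| = 15 + 35 − 24 = 26.00.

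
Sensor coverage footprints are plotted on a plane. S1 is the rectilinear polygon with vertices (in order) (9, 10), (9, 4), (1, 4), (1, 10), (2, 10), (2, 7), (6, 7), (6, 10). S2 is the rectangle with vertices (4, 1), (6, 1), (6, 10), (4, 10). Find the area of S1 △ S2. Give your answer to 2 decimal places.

|S1| = 36, |S2| = 18, |S1∩S2| = 6.
|S1 △ S2| = |S1| + |S2| − 2·|S1∩S2| = 36 + 18 − 12 = 42.00.

42.00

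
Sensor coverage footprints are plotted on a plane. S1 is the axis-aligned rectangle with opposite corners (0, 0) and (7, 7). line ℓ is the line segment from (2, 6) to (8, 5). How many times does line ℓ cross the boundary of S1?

1

The segment meets the boundary at (7,5.167).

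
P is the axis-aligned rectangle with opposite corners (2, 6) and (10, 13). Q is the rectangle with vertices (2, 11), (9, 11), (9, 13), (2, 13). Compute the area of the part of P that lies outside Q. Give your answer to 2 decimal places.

|P∩Q|: x∈[2,9], y∈[11,13] → 7·2 = 14.
|P| = 56.
|P ∖ Q| = |P| − |P∩Q| = 56 − 14 = 42.00.

42.00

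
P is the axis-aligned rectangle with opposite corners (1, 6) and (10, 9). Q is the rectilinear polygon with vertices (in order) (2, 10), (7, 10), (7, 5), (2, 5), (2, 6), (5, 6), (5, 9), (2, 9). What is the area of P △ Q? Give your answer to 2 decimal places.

|P| = 27, |Q| = 16, |P∩Q| = 6.
|P △ Q| = |P| + |Q| − 2·|P∩Q| = 27 + 16 − 12 = 31.00.

31.00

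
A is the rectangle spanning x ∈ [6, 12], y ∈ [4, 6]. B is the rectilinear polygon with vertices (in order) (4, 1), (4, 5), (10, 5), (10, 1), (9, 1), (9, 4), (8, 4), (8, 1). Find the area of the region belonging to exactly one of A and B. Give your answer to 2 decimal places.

|A| = 12, |B| = 21, |A∩B| = 4.
|A △ B| = |A| + |B| − 2·|A∩B| = 12 + 21 − 8 = 25.00.

25.00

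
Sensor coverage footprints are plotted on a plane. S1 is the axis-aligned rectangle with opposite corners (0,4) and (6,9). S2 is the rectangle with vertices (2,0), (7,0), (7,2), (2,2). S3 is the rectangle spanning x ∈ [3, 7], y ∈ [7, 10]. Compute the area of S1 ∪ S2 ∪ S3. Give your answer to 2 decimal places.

46.00

By inclusion–exclusion:
Individual areas: |S1| = 30, |S2| = 10, |S3| = 12.
|S1∩S2| = 0 (no overlap).
|S1∩S3|: x∈[3,6], y∈[7,9] → 3·2 = 6.
|S2∩S3| = 0 (no overlap).
|S1∩S2∩S3| = 0.
|S1 ∪ S2 ∪ S3| = 52 − 6 + 0 = 46.00.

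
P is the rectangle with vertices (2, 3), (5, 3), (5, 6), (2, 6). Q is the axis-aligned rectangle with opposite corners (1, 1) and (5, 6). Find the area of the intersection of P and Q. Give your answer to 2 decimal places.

|P∩Q|: x∈[2,5], y∈[3,6] → 3·3 = 9.

9.00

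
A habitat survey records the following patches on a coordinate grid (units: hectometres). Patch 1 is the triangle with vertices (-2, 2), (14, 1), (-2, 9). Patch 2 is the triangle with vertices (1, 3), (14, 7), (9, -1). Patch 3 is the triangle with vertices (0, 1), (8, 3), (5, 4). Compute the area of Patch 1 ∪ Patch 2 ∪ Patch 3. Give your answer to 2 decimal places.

By inclusion–exclusion:
Individual areas: |Patch 1| = 56, |Patch 2| = 42, |Patch 3| = 7.
|Patch 1∩Patch 2| = 20.5658.
|Patch 1∩Patch 3| = 6.3528.
|Patch 2∩Patch 3| = 5.6742.
|Patch 1∩Patch 2∩Patch 3| = 5.6742.
|Patch 1 ∪ Patch 2 ∪ Patch 3| = 105 − 32.5929 + 5.6742 = 78.08.

78.08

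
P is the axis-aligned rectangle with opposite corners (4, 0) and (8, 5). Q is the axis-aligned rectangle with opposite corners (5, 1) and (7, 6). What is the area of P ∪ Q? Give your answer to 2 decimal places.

22.00

By inclusion–exclusion:
Individual areas: |P| = 20, |Q| = 10.
|P∩Q|: x∈[5,7], y∈[1,5] → 2·4 = 8.
|P ∪ Q| = 30 − 8 = 22.00.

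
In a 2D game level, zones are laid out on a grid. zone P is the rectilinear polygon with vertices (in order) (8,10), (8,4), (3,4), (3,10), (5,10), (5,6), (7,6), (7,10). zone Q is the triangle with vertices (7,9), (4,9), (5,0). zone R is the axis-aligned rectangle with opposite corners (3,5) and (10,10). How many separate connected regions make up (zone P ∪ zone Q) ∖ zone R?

1

(zone P ∪ zone Q) ∖ zone R is a single connected region.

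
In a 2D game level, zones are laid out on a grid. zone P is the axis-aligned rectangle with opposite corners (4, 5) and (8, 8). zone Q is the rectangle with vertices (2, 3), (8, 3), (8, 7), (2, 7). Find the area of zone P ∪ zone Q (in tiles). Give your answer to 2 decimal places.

By inclusion–exclusion:
Individual areas: |zone P| = 12, |zone Q| = 24.
|zone P∩zone Q|: x∈[4,8], y∈[5,7] → 4·2 = 8.
|zone P ∪ zone Q| = 36 − 8 = 28.00.

28.00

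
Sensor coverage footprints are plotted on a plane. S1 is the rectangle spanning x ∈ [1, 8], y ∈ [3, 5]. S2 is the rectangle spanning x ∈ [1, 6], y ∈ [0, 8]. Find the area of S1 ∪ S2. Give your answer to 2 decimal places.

44.00

By inclusion–exclusion:
Individual areas: |S1| = 14, |S2| = 40.
|S1∩S2|: x∈[1,6], y∈[3,5] → 5·2 = 10.
|S1 ∪ S2| = 54 − 10 = 44.00.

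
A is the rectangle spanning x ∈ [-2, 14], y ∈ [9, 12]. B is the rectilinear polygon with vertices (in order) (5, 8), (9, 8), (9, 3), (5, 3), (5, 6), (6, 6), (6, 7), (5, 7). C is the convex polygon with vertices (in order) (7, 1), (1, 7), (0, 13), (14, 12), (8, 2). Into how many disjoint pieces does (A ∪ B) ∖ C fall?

3

(A ∪ B) ∖ C splits into 3 disjoint pieces (area 2.7, area 7.25, area 0.1333).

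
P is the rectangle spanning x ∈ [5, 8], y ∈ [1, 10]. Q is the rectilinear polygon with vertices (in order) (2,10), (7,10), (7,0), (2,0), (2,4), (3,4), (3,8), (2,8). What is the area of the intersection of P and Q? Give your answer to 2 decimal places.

The intersection is the polygon with vertices (7,10), (7,1), (5,1), (5,10).
By the shoelace formula its area is 18.00.

18.00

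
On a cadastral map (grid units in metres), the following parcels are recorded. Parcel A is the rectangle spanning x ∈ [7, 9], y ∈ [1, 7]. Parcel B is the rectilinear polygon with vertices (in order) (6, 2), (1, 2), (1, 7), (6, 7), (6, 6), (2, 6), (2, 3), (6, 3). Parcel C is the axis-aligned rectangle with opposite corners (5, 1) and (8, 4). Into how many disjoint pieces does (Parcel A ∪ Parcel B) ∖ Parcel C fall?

2

(Parcel A ∪ Parcel B) ∖ Parcel C splits into 2 disjoint pieces (area 9, area 12).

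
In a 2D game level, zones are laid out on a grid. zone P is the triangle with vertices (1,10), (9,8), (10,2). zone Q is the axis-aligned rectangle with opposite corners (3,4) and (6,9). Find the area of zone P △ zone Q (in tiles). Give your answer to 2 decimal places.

|zone P| = 23, |zone Q| = 15, |zone P∩zone Q| = 6.2083.
|zone P △ zone Q| = |zone P| + |zone Q| − 2·|zone P∩zone Q| = 23 + 15 − 12.4167 = 25.58.

25.58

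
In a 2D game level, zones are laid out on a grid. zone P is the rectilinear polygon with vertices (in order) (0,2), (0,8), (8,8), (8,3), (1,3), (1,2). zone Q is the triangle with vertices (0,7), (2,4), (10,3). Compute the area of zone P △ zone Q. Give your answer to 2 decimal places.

31.10

|zone P| = 41, |zone Q| = 11, |zone P∩zone Q| = 10.45.
|zone P △ zone Q| = |zone P| + |zone Q| − 2·|zone P∩zone Q| = 41 + 11 − 20.9 = 31.10.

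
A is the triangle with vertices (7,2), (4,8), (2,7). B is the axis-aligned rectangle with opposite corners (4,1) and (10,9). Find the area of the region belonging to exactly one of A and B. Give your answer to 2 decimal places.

46.50

|A| = 7.5, |B| = 48, |A∩B| = 4.5.
|A △ B| = |A| + |B| − 2·|A∩B| = 7.5 + 48 − 9 = 46.50.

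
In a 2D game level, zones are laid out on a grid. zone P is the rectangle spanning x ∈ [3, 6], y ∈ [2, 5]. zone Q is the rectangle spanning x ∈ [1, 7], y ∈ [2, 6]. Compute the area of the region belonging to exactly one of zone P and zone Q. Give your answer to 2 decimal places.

15.00

|zone P∩zone Q|: x∈[3,6], y∈[2,5] → 3·3 = 9.
|zone P △ zone Q| = |zone P| + |zone Q| − 2·|zone P∩zone Q| = 9 + 24 − 18 = 15.00.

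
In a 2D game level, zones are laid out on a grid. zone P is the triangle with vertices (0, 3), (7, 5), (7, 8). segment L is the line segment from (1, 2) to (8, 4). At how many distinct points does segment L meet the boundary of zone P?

The segment lies entirely outside zone P and never meets its boundary.

0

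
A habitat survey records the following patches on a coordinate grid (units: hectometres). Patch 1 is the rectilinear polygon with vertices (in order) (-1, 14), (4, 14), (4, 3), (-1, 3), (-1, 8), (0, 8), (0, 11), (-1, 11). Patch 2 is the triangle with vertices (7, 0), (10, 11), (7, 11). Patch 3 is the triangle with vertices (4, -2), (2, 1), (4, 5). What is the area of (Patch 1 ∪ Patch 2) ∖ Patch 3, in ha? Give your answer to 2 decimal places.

67.50

|Patch 1 ∪ Patch 2| = 68.5.
|(Patch 1 ∪ Patch 2) ∩ Patch 3| = 1.
|(Patch 1 ∪ Patch 2) ∖ Patch 3| = 68.5 − 1 = 67.50.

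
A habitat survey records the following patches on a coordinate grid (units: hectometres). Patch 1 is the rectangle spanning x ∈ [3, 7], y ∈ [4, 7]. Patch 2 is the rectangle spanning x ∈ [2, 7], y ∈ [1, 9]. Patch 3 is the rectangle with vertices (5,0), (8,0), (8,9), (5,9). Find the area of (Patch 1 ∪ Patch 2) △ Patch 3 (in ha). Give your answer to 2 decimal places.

35.00

|Patch 1 ∪ Patch 2| = 40.
|(Patch 1 ∪ Patch 2) ∩ Patch 3| = 16.
|(Patch 1 ∪ Patch 2) △ Patch 3| = 40 + 27 − 32 = 35.00.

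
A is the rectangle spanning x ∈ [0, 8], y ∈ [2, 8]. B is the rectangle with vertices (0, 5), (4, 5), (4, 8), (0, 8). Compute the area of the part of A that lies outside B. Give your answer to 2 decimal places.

|A∩B|: x∈[0,4], y∈[5,8] → 4·3 = 12.
|A| = 48.
|A ∖ B| = |A| − |A∩B| = 48 − 12 = 36.00.

36.00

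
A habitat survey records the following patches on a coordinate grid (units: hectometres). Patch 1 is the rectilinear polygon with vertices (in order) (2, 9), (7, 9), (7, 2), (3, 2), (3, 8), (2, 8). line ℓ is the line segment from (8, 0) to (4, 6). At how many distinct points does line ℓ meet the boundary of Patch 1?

The segment meets the boundary at (6.667,2).

1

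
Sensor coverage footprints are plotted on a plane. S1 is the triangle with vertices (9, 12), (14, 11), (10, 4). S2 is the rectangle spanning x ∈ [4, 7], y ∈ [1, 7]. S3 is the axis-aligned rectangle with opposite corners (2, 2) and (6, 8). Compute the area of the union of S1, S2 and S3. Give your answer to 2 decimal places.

By inclusion–exclusion:
Individual areas: |S1| = 19.5, |S2| = 18, |S3| = 24.
|S1∩S2| = 0.
|S1∩S3| = 0.
|S2∩S3|: x∈[4,6], y∈[2,7] → 2·5 = 10.
|S1∩S2∩S3| = 0.
|S1 ∪ S2 ∪ S3| = 61.5 − 10 + 0 = 51.50.

51.50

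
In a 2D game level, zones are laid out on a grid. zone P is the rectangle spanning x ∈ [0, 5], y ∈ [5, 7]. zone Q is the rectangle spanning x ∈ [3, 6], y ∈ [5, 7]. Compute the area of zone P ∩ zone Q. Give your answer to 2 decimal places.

|zone P∩zone Q|: x∈[3,5], y∈[5,7] → 2·2 = 4.

4.00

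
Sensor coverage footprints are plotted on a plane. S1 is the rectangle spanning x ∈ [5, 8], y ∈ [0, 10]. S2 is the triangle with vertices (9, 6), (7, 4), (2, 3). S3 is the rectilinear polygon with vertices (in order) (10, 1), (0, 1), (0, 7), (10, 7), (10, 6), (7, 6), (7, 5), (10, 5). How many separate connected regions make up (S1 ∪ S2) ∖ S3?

(S1 ∪ S2) ∖ S3 splits into 3 disjoint pieces (area 3, area 9, area 1.2857).

3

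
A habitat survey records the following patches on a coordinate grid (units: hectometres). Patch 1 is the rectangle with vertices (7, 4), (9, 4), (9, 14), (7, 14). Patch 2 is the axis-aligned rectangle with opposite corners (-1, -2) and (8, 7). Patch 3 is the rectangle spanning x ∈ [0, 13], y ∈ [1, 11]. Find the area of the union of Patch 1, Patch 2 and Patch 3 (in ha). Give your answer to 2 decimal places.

169.00

By inclusion–exclusion:
Individual areas: |Patch 1| = 20, |Patch 2| = 81, |Patch 3| = 130.
|Patch 1∩Patch 2|: x∈[7,8], y∈[4,7] → 1·3 = 3.
|Patch 1∩Patch 3|: x∈[7,9], y∈[4,11] → 2·7 = 14.
|Patch 2∩Patch 3|: x∈[0,8], y∈[1,7] → 8·6 = 48.
|Patch 1∩Patch 2∩Patch 3| = 3.
|Patch 1 ∪ Patch 2 ∪ Patch 3| = 231 − 65 + 3 = 169.00.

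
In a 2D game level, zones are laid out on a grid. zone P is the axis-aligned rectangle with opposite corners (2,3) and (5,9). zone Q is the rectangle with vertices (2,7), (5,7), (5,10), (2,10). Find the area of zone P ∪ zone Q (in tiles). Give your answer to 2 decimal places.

21.00

By inclusion–exclusion:
Individual areas: |zone P| = 18, |zone Q| = 9.
|zone P∩zone Q|: x∈[2,5], y∈[7,9] → 3·2 = 6.
|zone P ∪ zone Q| = 27 − 6 = 21.00.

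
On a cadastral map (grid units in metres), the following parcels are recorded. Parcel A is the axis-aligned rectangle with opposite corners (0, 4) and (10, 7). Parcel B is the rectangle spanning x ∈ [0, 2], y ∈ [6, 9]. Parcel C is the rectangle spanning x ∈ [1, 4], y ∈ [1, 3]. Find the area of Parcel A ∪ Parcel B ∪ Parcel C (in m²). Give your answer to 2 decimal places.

40.00

By inclusion–exclusion:
Individual areas: |Parcel A| = 30, |Parcel B| = 6, |Parcel C| = 6.
|Parcel A∩Parcel B|: x∈[0,2], y∈[6,7] → 2·1 = 2.
|Parcel A∩Parcel C| = 0 (no overlap).
|Parcel B∩Parcel C| = 0 (no overlap).
|Parcel A∩Parcel B∩Parcel C| = 0.
|Parcel A ∪ Parcel B ∪ Parcel C| = 42 − 2 + 0 = 40.00.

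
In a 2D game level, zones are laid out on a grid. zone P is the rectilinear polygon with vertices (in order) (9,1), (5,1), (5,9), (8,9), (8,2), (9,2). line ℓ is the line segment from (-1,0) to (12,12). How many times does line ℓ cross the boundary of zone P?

The segment meets the boundary at (8,8.308), (5,5.538).

2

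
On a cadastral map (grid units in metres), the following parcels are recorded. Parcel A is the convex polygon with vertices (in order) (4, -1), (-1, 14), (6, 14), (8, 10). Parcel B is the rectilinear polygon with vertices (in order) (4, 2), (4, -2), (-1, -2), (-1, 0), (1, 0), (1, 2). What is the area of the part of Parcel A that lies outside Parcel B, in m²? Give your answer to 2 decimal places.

70.00

|Parcel A| = 71.5, |Parcel A∩Parcel B| = 1.5.
|Parcel A ∖ Parcel B| = |Parcel A| − |Parcel A∩Parcel B| = 71.5 − 1.5 = 70.00.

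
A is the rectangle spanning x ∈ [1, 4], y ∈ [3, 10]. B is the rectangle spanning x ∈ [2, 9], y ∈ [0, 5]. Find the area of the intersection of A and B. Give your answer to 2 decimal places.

4.00

|A∩B|: x∈[2,4], y∈[3,5] → 2·2 = 4.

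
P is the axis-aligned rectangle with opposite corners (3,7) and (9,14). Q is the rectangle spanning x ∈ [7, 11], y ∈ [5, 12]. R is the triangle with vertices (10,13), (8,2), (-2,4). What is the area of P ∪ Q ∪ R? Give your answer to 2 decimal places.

93.73

By inclusion–exclusion:
Individual areas: |P| = 42, |Q| = 28, |R| = 57.
|P∩Q|: x∈[7,9], y∈[7,12] → 2·5 = 10.
|P∩R| = 17.9773.
|Q∩R| = 14.2311.
|P∩Q∩R| = 8.9356.
|P ∪ Q ∪ R| = 127 − 42.2083 + 8.9356 = 93.73.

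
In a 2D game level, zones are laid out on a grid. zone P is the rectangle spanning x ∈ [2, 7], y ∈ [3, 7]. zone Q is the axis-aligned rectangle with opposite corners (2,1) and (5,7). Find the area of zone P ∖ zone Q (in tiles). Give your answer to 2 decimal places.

8.00

|zone P∩zone Q|: x∈[2,5], y∈[3,7] → 3·4 = 12.
|zone P| = 20.
|zone P ∖ zone Q| = |zone P| − |zone P∩zone Q| = 20 − 12 = 8.00.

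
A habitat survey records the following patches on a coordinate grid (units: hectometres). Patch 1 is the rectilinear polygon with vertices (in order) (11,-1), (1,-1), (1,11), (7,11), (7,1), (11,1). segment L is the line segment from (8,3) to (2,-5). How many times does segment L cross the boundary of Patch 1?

2

The segment meets the boundary at (5,-1), (7,1.667).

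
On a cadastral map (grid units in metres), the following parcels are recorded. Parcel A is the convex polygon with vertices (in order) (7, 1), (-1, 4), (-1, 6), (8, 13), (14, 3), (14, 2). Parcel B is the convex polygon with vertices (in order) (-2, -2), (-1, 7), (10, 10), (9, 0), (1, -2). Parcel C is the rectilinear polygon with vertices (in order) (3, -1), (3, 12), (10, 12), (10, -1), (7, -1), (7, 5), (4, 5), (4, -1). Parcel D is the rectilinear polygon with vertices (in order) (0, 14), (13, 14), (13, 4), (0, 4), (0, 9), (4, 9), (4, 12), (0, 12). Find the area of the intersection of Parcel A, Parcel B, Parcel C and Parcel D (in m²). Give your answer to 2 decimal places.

30.49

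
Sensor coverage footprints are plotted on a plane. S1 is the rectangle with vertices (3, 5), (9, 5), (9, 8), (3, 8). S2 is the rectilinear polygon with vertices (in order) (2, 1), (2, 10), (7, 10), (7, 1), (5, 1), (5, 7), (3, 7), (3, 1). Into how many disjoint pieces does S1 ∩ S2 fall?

S1 ∩ S2 is a single connected region.

1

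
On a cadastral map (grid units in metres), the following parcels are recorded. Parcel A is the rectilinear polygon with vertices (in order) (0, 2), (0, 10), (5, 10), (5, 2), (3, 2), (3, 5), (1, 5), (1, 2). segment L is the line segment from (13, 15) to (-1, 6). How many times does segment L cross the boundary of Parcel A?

The segment meets the boundary at (0,6.643), (5,9.857).

2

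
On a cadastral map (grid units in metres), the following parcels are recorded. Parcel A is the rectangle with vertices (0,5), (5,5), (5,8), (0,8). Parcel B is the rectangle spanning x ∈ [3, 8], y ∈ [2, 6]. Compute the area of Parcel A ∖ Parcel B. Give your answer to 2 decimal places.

13.00

|Parcel A∩Parcel B|: x∈[3,5], y∈[5,6] → 2·1 = 2.
|Parcel A| = 15.
|Parcel A ∖ Parcel B| = |Parcel A| − |Parcel A∩Parcel B| = 15 − 2 = 13.00.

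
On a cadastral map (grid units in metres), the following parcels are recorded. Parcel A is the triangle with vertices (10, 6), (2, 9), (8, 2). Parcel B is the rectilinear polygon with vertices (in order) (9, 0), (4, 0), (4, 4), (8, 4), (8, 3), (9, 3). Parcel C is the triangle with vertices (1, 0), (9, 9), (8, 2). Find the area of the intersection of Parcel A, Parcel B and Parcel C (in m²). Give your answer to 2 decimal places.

1.79

The intersection is the polygon with vertices (6.286,4), (8,4), (8,3), (8.143,3), (8,2).
By the shoelace formula its area is 1.79.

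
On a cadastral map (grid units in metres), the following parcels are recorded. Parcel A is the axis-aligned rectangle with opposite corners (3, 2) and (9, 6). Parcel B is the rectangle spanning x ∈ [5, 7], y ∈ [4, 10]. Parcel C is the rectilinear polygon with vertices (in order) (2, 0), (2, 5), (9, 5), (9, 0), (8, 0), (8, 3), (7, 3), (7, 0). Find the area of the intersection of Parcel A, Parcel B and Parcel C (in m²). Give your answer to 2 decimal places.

2.00

The intersection is the polygon with vertices (7,4), (5,4), (5,5), (7,5).
By the shoelace formula its area is 2.00.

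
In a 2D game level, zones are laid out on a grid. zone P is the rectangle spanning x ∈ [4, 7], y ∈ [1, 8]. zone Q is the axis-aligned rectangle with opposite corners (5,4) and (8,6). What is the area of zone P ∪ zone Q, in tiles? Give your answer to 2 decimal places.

By inclusion–exclusion:
Individual areas: |zone P| = 21, |zone Q| = 6.
|zone P∩zone Q|: x∈[5,7], y∈[4,6] → 2·2 = 4.
|zone P ∪ zone Q| = 27 − 4 = 23.00.

23.00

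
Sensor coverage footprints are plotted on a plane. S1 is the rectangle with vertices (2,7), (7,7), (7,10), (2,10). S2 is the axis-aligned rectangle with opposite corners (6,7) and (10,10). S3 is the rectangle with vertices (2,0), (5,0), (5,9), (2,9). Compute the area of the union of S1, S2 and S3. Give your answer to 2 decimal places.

45.00

By inclusion–exclusion:
Individual areas: |S1| = 15, |S2| = 12, |S3| = 27.
|S1∩S2|: x∈[6,7], y∈[7,10] → 1·3 = 3.
|S1∩S3|: x∈[2,5], y∈[7,9] → 3·2 = 6.
|S2∩S3| = 0 (no overlap).
|S1∩S2∩S3| = 0.
|S1 ∪ S2 ∪ S3| = 54 − 9 + 0 = 45.00.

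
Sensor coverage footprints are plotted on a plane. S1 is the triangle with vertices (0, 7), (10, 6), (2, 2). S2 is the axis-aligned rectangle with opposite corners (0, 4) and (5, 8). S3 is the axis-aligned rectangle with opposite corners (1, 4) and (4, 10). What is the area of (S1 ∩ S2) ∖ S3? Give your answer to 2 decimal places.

3.75

|S1 ∩ S2| = 11.95.
|(S1 ∩ S2) ∩ S3| = 8.2.
|(S1 ∩ S2) ∖ S3| = 11.95 − 8.2 = 3.75.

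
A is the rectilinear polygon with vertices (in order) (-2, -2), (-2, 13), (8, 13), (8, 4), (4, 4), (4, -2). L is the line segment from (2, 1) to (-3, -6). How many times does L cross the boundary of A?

The segment meets the boundary at (-0.143,-2).

1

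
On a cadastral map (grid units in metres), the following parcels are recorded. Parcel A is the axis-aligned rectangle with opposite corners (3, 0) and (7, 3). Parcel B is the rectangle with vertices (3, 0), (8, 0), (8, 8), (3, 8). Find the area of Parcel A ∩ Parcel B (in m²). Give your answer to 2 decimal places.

|Parcel A∩Parcel B|: x∈[3,7], y∈[0,3] → 4·3 = 12.

12.00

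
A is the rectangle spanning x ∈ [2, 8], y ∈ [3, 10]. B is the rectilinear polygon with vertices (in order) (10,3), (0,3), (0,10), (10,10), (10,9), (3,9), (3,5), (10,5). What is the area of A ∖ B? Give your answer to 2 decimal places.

|A| = 42, |A∩B| = 22.
|A ∖ B| = |A| − |A∩B| = 42 − 22 = 20.00.

20.00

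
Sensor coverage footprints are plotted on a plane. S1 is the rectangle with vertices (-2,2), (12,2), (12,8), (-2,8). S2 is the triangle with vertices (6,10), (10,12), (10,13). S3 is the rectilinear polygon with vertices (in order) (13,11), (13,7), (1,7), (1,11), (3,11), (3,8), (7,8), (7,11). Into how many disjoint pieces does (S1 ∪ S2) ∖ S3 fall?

(S1 ∪ S2) ∖ S3 splits into 3 disjoint pieces (area 73, area 0.125, area 1.6667).

3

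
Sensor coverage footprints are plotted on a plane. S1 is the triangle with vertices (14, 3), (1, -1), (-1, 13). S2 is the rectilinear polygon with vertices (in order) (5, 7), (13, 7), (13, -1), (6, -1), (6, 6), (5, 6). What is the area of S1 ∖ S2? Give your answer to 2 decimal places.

|S1| = 95, |S1∩S2| = 30.359.
|S1 ∖ S2| = |S1| − |S1∩S2| = 95 − 30.359 = 64.64.

64.64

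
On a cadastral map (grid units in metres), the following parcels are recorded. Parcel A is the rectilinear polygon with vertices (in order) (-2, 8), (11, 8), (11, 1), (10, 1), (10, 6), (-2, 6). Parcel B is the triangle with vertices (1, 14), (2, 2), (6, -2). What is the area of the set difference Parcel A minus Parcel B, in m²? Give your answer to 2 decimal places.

|Parcel A| = 31, |Parcel A∩Parcel B| = 3.2083.
|Parcel A ∖ Parcel B| = |Parcel A| − |Parcel A∩Parcel B| = 31 − 3.2083 = 27.79.

27.79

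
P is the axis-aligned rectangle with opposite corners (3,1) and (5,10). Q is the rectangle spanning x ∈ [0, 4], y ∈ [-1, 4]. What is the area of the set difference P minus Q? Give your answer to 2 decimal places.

15.00

|P∩Q|: x∈[3,4], y∈[1,4] → 1·3 = 3.
|P| = 18.
|P ∖ Q| = |P| − |P∩Q| = 18 − 3 = 15.00.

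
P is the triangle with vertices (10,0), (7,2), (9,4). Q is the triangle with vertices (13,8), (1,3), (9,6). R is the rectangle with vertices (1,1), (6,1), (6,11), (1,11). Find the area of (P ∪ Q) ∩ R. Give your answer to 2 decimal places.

The region (P ∪ Q) ∩ R is the polygon with vertices (1,3), (6,5.083), (6,4.875).
By the shoelace formula its area is 0.52.

0.52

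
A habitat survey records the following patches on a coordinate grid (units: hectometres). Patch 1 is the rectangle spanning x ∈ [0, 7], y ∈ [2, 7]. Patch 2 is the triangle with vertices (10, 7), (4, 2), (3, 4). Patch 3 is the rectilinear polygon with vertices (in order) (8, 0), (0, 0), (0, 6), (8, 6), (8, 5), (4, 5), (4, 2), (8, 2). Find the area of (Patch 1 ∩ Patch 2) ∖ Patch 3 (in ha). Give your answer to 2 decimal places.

|Patch 1 ∩ Patch 2| = 6.6786.
|(Patch 1 ∩ Patch 2) ∩ Patch 3| = 1.8095.
|(Patch 1 ∩ Patch 2) ∖ Patch 3| = 6.6786 − 1.8095 = 4.87.

4.87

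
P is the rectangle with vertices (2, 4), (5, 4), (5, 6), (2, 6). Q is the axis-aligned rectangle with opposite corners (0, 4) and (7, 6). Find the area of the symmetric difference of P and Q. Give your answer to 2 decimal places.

8.00

|P∩Q|: x∈[2,5], y∈[4,6] → 3·2 = 6.
|P △ Q| = |P| + |Q| − 2·|P∩Q| = 6 + 14 − 12 = 8.00.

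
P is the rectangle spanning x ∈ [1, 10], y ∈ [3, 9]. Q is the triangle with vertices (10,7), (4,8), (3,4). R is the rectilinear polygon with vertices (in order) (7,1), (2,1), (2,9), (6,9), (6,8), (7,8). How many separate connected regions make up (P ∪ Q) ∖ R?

2

(P ∪ Q) ∖ R splits into 2 disjoint pieces (area 19, area 6).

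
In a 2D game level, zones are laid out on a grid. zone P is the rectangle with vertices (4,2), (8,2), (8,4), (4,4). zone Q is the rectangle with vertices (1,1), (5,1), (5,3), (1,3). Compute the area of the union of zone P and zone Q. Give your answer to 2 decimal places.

By inclusion–exclusion:
Individual areas: |zone P| = 8, |zone Q| = 8.
|zone P∩zone Q|: x∈[4,5], y∈[2,3] → 1·1 = 1.
|zone P ∪ zone Q| = 16 − 1 = 15.00.

15.00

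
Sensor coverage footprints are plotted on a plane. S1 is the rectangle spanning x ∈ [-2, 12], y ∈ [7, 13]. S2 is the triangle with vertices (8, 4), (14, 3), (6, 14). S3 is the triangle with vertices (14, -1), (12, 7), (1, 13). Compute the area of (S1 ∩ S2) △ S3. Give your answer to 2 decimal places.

38.45

|S1 ∩ S2| = 12.6545.
|(S1 ∩ S2) ∩ S3| = 6.104.
|(S1 ∩ S2) △ S3| = 12.6545 + 38 − 12.2079 = 38.45.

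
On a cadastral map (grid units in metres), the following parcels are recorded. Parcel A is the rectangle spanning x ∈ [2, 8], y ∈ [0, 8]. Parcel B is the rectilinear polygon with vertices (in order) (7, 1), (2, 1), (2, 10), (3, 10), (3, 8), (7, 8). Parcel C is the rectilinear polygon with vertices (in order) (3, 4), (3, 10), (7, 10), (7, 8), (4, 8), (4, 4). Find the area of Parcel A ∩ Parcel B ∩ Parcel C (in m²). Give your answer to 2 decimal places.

4.00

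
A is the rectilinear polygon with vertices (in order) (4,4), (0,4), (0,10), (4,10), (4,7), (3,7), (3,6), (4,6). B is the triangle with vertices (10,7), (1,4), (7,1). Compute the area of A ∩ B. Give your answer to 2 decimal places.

The intersection is the polygon with vertices (1,4), (4,5), (4,4).
By the shoelace formula its area is 1.50.

1.50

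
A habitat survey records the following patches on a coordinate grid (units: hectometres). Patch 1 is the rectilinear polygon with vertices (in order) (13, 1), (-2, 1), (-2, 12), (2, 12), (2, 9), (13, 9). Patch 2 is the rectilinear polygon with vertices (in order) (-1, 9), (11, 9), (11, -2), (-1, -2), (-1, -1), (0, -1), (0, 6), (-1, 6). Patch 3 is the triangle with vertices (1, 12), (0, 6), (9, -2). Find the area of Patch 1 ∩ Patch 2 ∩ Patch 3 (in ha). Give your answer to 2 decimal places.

The intersection is the polygon with vertices (2,9), (2.714,9), (7.286,1), (5.625,1), (0,6), (0.5,9).
By the shoelace formula its area is 25.19.

25.19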